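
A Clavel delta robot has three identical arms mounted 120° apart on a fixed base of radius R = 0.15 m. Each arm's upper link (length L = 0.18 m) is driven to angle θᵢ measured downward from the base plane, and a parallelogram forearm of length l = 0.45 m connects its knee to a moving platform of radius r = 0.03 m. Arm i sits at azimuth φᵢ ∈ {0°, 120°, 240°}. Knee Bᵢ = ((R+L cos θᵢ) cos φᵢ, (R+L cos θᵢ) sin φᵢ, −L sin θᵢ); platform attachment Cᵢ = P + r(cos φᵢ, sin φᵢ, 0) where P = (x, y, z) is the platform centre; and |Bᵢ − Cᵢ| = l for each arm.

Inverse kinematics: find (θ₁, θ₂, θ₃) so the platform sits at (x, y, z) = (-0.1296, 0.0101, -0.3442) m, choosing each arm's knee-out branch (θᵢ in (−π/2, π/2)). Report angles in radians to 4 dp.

θ₁ = 0.6979, θ₂ = -0.1745, θ₃ = -0.0877

arm 1 (φ=0.0°): x'=-0.1296, y'=0.0101
  A=0.2496, B=-0.3442, C=(l²−L²−A²−y'²−z²)/(2L)=-0.0299
  θ1 = atan2(B,A) + arccos(C/0.4252) = 0.6979
rotate P by −φ2: (0.0735, 0.1072, -0.3442)
  A cos θ + B sin θ = C:  0.0465·cos θ + -0.3442·sin θ = 0.1055
  θ2 = atan2(B,A) + arccos(C/0.3473) = -0.1745
arm 3 (φ=240.0°): x'=0.0561, y'=-0.1173
  A=0.0639, B=-0.3442, C=(l²−L²−A²−y'²−z²)/(2L)=0.0938
  γ=atan2(-0.3442,0.0639)=-1.3871;  ψ=arccos(0.2680)=1.2994;  θ3=γ+ψ≈-0.0877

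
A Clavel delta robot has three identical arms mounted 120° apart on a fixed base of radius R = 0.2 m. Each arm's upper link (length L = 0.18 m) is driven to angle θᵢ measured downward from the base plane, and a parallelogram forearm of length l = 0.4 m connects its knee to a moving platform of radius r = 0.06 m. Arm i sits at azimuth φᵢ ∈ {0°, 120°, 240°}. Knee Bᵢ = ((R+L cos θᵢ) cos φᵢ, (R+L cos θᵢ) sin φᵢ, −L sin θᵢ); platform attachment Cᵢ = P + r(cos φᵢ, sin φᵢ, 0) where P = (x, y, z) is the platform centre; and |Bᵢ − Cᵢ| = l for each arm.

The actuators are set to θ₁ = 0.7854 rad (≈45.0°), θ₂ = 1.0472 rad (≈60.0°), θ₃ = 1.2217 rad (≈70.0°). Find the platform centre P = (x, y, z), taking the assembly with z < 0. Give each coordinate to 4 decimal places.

(0.0644, 0.0298, -0.4707)

S1 = (0.2673·cos0.0°, 0.2673·sin0.0°, -0.1273) = (0.2673, 0.0000, -0.1273)
S2 = (0.2300·cos120.0°, 0.2300·sin120.0°, -0.1559) = (-0.1150, 0.1992, -0.1559)
S3 = (0.2016·cos240.0°, 0.2016·sin240.0°, -0.1691) = (-0.1008, -0.1746, -0.1691)
subtract pairs → two planes through P
plane₁₂: -0.7646x+0.3984y+-0.0572z = -0.0104
det = 0.5602;  x = 0.0196+-0.0952z,  y = 0.0114+-0.0391z
quadratic in z: (1.0106)z²+(0.3008)z+(-0.0823)=0, √Δ=0.6506 → z ∈ {-0.4707, 0.1730}; z = -0.4707 (taking z<0)
x = 0.0644, y = 0.0298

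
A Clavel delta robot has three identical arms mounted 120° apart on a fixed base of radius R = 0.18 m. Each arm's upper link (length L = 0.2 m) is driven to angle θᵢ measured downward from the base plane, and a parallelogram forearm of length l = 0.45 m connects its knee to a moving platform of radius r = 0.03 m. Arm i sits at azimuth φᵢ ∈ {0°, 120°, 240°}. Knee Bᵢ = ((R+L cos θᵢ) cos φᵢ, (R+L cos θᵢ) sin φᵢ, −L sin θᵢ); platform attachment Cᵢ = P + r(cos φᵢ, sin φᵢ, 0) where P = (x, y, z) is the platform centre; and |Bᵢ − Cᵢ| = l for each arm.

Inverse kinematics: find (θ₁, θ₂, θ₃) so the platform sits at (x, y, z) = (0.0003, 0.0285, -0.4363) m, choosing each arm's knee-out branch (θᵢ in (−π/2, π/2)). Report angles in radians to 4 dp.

θ₁ = 0.6110, θ₂ = 0.5237, θ₃ = 0.6982

rotate P by −φ1: (0.0003, 0.0285, -0.4363)
  A=0.1497, B=-0.4363, C=(l²−L²−A²−y'²−z²)/(2L)=-0.1277
  θ1 = atan2(B,A) + arccos(C/0.4613) = 0.6110
φ2=120.0° → target in arm frame (0.0245, -0.0145)
  e−x'=0.1255;  (l²−L²−(e−x')²−y'²−z²)/2L = -0.1095
  θ2 = atan2(B,A) + arccos(C/0.4540) = 0.5237
arm 3 (φ=240.0°): x'=-0.0248, y'=-0.0140
  A cos θ + B sin θ = C:  0.1748·cos θ + -0.4363·sin θ = -0.1465
  θ3 = atan2(B,A) + arccos(C/0.4700) = 0.6982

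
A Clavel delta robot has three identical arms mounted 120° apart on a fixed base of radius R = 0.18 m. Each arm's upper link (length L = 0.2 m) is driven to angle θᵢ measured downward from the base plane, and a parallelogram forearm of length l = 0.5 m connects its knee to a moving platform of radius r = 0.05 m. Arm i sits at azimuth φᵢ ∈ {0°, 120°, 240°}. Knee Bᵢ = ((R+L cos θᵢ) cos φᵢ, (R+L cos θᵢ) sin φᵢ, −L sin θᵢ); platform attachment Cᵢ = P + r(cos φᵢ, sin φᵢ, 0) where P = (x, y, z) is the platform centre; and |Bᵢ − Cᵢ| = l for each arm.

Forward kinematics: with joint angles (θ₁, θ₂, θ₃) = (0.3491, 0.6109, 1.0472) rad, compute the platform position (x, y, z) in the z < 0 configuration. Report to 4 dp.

φ1=0.0°: virtual centre (0.3179, 0.0000, -0.0684), radius l
O2 = (0.2938·cos120.0°, 0.2938·sin120.0°, -0.1147) = (-0.1469, 0.2545, -0.1147)
φ3=240.0°: virtual centre (-0.1150, -0.1992, -0.1732), radius l
|O₂|²−|O₁|² = -0.0063;  |O₃|²−|O₁|² = -0.0229
linear system: -0.9297x+0.5089y = -0.0063−-0.0926z; -0.8659x+-0.3984y = -0.0229−-0.2096z
Cramer: x(z) = 0.0174-0.1770z;  y(z) = 0.0195-0.1414z
sphere 1 gives Az²+Bz+C=0 with A=1.0513, B=0.2377, C=-0.1546;  B²−4AC=0.7068;  roots -0.5129, 0.2868;  negative root z = -0.5129
x = 0.1082, y = 0.0920

(0.1082, 0.0920, -0.5129)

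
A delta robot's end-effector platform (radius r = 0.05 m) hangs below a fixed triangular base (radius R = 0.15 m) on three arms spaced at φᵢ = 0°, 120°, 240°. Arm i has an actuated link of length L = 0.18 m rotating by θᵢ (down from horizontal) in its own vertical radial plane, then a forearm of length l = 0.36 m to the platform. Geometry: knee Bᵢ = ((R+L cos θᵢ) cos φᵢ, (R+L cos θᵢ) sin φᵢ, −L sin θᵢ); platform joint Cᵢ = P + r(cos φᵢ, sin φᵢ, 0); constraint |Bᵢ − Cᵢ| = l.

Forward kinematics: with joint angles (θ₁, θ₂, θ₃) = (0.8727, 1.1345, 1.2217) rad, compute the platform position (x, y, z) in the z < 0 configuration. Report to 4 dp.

(0.0594, 0.0159, -0.4618)

centre 1 = (0.2157·cos0.0°, 0.2157·sin0.0°, -0.1379) = (0.2157, 0.0000, -0.1379)
centre 2 = (0.1761·cos120.0°, 0.1761·sin120.0°, -0.1631) = (-0.0880, 0.1525, -0.1631)
φ3=240.0°: virtual centre (-0.0808, -0.1399, -0.1691), radius l
eliminate P² terms by subtracting sphere 1 from 2 and 3
[-0.6075 0.3050 -0.0505]·P = -0.0079;  [-0.5930 -0.2798 -0.0625]·P = -0.0108
det = 0.3508;  x = 0.0157+-0.0946z,  y = 0.0053+-0.0229z
into |P−centre ₁|² = l²: 1.0095z² + 0.3134z + -0.0706 = 0;  Δ = 0.3832;  z = -0.4618 or 0.1514 → z<0 root = -0.4618
x = 0.0594, y = 0.0159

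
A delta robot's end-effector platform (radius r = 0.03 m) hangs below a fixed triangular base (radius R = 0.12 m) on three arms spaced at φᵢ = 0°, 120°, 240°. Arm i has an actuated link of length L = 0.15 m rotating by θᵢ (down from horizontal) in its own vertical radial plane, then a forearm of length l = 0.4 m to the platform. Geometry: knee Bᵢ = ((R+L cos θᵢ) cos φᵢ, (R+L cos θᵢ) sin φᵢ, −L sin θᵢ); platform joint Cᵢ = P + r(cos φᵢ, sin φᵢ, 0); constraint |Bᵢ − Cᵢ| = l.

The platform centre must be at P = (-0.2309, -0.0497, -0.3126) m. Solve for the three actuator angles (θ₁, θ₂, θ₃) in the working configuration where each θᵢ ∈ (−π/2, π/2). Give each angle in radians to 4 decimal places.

φ1=0.0° → target in arm frame (-0.2309, -0.0497)
  A cos θ + B sin θ = C:  0.3209·cos θ + -0.3126·sin θ = -0.2189
  γ=atan2(-0.3126,0.3209)=-0.7723;  ψ=arccos(-0.4886)=2.0813;  θ1=γ+ψ≈1.3090
arm 2 (φ=120.0°): x'=0.0724, y'=0.2248
  A=0.0176, B=-0.3126, C=(l²−L²−A²−y'²−z²)/(2L)=-0.0369
  √(A²+B²)=0.3131;  θ2 = -1.5146+1.6889 ≈ 0.1743
arm 3 (φ=240.0°): x'=0.1585, y'=-0.1751
  e−x'=-0.0685;  (l²−L²−(e−x')²−y'²−z²)/2L = 0.0147
  γ=atan2(-0.3126,-0.0685)=-1.7865;  ψ=arccos(0.0461)=1.5247;  θ3=γ+ψ≈-0.2618

θ₁ = 1.3090, θ₂ = 0.1743, θ₃ = -0.2618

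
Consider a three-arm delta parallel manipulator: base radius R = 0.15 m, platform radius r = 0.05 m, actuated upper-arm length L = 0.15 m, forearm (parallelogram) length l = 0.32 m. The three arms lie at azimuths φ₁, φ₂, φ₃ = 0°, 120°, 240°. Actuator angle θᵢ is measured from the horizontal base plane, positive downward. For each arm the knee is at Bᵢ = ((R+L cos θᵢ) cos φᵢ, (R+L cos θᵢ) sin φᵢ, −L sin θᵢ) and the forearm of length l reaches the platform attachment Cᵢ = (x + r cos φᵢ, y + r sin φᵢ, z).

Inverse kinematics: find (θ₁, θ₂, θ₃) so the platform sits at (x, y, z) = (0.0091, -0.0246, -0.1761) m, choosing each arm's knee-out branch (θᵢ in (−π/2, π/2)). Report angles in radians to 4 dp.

θ₁ = -0.2619, θ₂ = 0.0869, θ₃ = -0.3494

arm 1 (φ=0.0°): x'=0.0091, y'=-0.0246
  A cos θ + B sin θ = C:  0.0909·cos θ + -0.1761·sin θ = 0.1334
  θ1 = atan2(B,A) + arccos(C/0.1982) = -0.2619
φ2=120.0° → target in arm frame (-0.0259, 0.0044)
  A cos θ + B sin θ = C:  0.1259·cos θ + -0.1761·sin θ = 0.1101
  γ=atan2(-0.1761,0.1259)=-0.9503;  ψ=arccos(0.5087)=1.0372;  θ2=γ+ψ≈0.0869
rotate P by −φ3: (0.0168, 0.0202, -0.1761)
  e−x'=0.0832;  (l²−L²−(e−x')²−y'²−z²)/2L = 0.1385
  √(A²+B²)=0.1948;  θ3 = -1.1292+0.7798 ≈ -0.3494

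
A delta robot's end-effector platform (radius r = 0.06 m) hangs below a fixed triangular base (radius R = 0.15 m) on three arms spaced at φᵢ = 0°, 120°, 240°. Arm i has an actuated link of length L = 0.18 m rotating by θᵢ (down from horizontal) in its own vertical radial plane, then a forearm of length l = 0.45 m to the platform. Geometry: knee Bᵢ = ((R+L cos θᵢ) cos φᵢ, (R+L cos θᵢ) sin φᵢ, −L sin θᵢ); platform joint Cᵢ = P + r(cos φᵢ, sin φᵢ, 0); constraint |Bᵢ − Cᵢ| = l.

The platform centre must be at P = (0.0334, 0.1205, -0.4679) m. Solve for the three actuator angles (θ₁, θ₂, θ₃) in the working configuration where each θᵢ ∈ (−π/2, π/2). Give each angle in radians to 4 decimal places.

arm 1 (φ=0.0°): x'=0.0334, y'=0.1205
  A cos θ + B sin θ = C:  0.0566·cos θ + -0.4679·sin θ = -0.1849
  θ1 = atan2(B,A) + arccos(C/0.4713) = 0.5235
arm 2 (φ=120.0°): x'=0.0877, y'=-0.0892
  A=0.0023, B=-0.4679, C=(l²−L²−A²−y'²−z²)/(2L)=-0.1577
  θ2 = atan2(B,A) + arccos(C/0.4679) = 0.3489
rotate P by −φ3: (-0.1211, -0.0313, -0.4679)
  A=0.2111, B=-0.4679, C=(l²−L²−A²−y'²−z²)/(2L)=-0.2621
  θ3 = atan2(B,A) + arccos(C/0.5133) = 0.9597

θ₁ = 0.5235, θ₂ = 0.3489, θ₃ = 0.9597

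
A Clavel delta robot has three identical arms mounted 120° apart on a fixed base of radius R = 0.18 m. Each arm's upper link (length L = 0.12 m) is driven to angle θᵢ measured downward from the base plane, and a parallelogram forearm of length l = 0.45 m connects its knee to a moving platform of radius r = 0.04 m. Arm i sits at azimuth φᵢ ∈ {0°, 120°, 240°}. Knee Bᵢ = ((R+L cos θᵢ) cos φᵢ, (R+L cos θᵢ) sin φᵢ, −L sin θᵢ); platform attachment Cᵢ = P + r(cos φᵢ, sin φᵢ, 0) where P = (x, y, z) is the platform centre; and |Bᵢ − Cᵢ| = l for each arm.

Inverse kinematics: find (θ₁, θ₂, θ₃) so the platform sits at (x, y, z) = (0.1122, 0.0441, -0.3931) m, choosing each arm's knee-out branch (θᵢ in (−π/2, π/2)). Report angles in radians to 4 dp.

θ₁ = -0.2617, θ₂ = 0.4368, θ₃ = 0.7855

rotate P by −φ1: (0.1122, 0.0441, -0.3931)
  e−x'=0.0278;  (l²−L²−(e−x')²−y'²−z²)/2L = 0.1286
  γ=atan2(-0.3931,0.0278)=-1.5002;  ψ=arccos(0.3262)=1.2385;  θ1=γ+ψ≈-0.2617
arm 2 (φ=120.0°): x'=-0.0179, y'=-0.1192
  e−x'=0.1579;  (l²−L²−(e−x')²−y'²−z²)/2L = -0.0232
  √(A²+B²)=0.4236;  θ2 = -1.1888+1.6257 ≈ 0.4368
arm 3 (φ=240.0°): x'=-0.0943, y'=0.0751
  A=0.2343, B=-0.3931, C=(l²−L²−A²−y'²−z²)/(2L)=-0.1123
  √(A²+B²)=0.4576;  θ3 = -1.0333+1.8188 ≈ 0.7855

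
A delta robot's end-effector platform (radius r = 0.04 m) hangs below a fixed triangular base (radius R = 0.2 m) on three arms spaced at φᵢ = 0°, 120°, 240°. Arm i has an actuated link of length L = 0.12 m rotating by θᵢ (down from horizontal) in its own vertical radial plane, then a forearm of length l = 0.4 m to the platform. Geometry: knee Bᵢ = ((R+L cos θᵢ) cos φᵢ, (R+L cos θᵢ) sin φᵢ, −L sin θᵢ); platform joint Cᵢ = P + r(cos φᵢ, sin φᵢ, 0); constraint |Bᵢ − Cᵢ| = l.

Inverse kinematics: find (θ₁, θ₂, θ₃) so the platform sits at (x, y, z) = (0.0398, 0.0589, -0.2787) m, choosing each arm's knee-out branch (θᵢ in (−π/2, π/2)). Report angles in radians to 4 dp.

φ1=0.0° → target in arm frame (0.0398, 0.0589)
  e−x'=0.1202;  (l²−L²−(e−x')²−y'²−z²)/2L = 0.2084
  θ1 = atan2(B,A) + arccos(C/0.3035) = -0.3495
arm 2 (φ=120.0°): x'=0.0311, y'=-0.0639
  e−x'=0.1289;  (l²−L²−(e−x')²−y'²−z²)/2L = 0.1968
  θ2 = atan2(B,A) + arccos(C/0.3071) = -0.2624
rotate P by −φ3: (-0.0709, 0.0050, -0.2787)
  A=0.2309, B=-0.2787, C=(l²−L²−A²−y'²−z²)/(2L)=0.0608
  γ=atan2(-0.2787,0.2309)=-0.8789;  ψ=arccos(0.1679)=1.4021;  θ3=γ+ψ≈0.5232

θ₁ = -0.3495, θ₂ = -0.2624, θ₃ = 0.5232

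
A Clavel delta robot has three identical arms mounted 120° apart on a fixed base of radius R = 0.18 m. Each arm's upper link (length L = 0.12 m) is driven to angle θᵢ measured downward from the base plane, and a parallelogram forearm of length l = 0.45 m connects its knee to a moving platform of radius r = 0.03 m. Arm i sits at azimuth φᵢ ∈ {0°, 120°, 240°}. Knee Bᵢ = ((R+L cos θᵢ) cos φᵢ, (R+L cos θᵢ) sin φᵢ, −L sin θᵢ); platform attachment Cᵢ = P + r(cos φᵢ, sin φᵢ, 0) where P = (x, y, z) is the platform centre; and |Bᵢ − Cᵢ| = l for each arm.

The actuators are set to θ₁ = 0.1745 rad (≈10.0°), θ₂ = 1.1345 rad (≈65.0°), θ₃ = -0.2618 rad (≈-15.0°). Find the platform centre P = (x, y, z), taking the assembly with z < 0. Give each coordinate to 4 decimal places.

φ1=0.0°: virtual centre (0.2682, 0.0000, -0.0208), radius l
φ2=120.0°: virtual centre (-0.1004, 0.1738, -0.1088), radius l
φ3=240.0°: virtual centre (-0.1330, -0.2303, 0.0311), radius l
|S₂|²−|S₁|² = -0.0202;  |S₃|²−|S₁|² = -0.0007
linear system: -0.7371x+0.3476y = -0.0202−-0.1758z; -0.8023x+-0.4606y = -0.0007−0.1038z
Cramer: x(z) = 0.0155-0.0726z;  y(z) = -0.0254+0.3519z
sphere 1 gives Az²+Bz+C=0 with A=1.1291, B=0.0605, C=-0.1376;  B²−4AC=0.6249;  roots -0.3768, 0.3233;  negative root z = -0.3768
x = 0.0428, y = -0.1580

(0.0428, -0.1580, -0.3768)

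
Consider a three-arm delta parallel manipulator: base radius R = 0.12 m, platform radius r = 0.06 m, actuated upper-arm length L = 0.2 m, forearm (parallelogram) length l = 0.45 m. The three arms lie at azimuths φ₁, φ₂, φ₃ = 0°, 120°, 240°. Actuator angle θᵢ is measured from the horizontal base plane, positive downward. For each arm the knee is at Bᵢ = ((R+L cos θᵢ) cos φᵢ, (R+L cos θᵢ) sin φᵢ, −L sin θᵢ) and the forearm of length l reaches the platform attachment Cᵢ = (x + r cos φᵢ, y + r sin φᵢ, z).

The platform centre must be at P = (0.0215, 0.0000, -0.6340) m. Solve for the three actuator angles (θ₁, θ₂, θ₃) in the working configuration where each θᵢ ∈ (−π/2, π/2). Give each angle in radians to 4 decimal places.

θ₁ = 1.3086, θ₂ = 1.3959, θ₃ = 1.3959

rotate P by −φ1: (0.0215, 0.0000, -0.6340)
  A cos θ + B sin θ = C:  0.0385·cos θ + -0.6340·sin θ = -0.6023
  √(A²+B²)=0.6352;  θ1 = -1.5101+2.8187 ≈ 1.3086
φ2=120.0° → target in arm frame (-0.0107, -0.0186)
  A cos θ + B sin θ = C:  0.0707·cos θ + -0.6340·sin θ = -0.6120
  γ=atan2(-0.6340,0.0707)=-1.4597;  ψ=arccos(-0.9594)=2.8556;  θ2=γ+ψ≈1.3959
φ3=240.0° → target in arm frame (-0.0108, 0.0186)
  e−x'=0.0708;  (l²−L²−(e−x')²−y'²−z²)/2L = -0.6120
  θ3 = atan2(B,A) + arccos(C/0.6379) = 1.3959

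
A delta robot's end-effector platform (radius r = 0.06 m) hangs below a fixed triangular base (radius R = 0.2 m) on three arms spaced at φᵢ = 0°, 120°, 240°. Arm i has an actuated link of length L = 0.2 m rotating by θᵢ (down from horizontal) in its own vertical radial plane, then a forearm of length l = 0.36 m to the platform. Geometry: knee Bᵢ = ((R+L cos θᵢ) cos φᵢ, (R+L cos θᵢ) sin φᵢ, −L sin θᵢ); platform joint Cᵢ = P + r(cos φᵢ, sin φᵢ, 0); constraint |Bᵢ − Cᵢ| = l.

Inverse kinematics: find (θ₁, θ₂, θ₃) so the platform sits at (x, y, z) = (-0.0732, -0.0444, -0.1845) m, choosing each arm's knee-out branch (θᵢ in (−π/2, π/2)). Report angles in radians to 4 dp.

φ1=0.0° → target in arm frame (-0.0732, -0.0444)
  A=0.2132, B=-0.1845, C=(l²−L²−A²−y'²−z²)/(2L)=0.0203
  γ=atan2(-0.1845,0.2132)=-0.7134;  ψ=arccos(0.0721)=1.4986;  θ1=γ+ψ≈0.7853
φ2=120.0° → target in arm frame (-0.0019, 0.0856)
  A cos θ + B sin θ = C:  0.1419·cos θ + -0.1845·sin θ = 0.0703
  γ=atan2(-0.1845,0.1419)=-0.9153;  ψ=arccos(0.3020)=1.2640;  θ2=γ+ψ≈0.3487
arm 3 (φ=240.0°): x'=0.0751, y'=-0.0412
  A=0.0649, B=-0.1845, C=(l²−L²−A²−y'²−z²)/(2L)=0.1241
  θ3 = atan2(B,A) + arccos(C/0.1956) = -0.3489

θ₁ = 0.7853, θ₂ = 0.3487, θ₃ = -0.3489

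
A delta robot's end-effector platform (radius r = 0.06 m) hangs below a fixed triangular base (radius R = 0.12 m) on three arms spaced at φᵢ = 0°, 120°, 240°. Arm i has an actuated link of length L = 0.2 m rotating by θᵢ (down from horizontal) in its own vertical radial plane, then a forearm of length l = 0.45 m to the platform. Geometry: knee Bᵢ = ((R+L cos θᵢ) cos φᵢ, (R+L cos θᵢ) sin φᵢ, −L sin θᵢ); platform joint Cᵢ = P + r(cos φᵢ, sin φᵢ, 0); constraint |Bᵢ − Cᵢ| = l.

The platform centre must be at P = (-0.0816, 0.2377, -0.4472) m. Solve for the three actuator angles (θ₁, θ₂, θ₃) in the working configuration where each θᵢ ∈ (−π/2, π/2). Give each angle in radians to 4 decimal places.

arm 1 (φ=0.0°): x'=-0.0816, y'=0.2377
  A cos θ + B sin θ = C:  0.1416·cos θ + -0.4472·sin θ = -0.2851
  θ1 = atan2(B,A) + arccos(C/0.4691) = 0.9599
arm 2 (φ=120.0°): x'=0.2467, y'=-0.0482
  A cos θ + B sin θ = C:  -0.1867·cos θ + -0.4472·sin θ = -0.1866
  θ2 = atan2(B,A) + arccos(C/0.4846) = -0.0001
arm 3 (φ=240.0°): x'=-0.1651, y'=-0.1895
  A=0.2251, B=-0.4472, C=(l²−L²−A²−y'²−z²)/(2L)=-0.3101
  γ=atan2(-0.4472,0.2251)=-1.1046;  ψ=arccos(-0.6195)=2.2389;  θ3=γ+ψ≈1.1343

θ₁ = 0.9599, θ₂ = -0.0001, θ₃ = 1.1343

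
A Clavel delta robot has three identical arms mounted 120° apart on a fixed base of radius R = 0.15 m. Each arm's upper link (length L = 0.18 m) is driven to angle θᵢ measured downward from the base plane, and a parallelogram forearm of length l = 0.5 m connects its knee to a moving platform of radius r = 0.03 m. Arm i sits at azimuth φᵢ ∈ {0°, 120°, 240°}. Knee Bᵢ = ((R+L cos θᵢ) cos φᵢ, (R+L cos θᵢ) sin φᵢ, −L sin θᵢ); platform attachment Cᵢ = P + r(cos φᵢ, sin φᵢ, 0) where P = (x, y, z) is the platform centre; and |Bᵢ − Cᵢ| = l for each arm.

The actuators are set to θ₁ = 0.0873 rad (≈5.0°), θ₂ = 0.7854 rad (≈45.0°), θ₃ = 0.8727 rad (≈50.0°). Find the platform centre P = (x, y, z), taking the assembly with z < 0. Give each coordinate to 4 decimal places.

arm 1 at φ=0.0°: (R−r)+L cos θ1 = 0.2993;  O1 = (0.2993, 0.0000, -0.0157)
arm 2 at φ=120.0°: (R−r)+L cos θ2 = 0.2473;  O2 = (-0.1236, 0.2141, -0.1273)
φ3=240.0°: virtual centre (-0.1178, -0.2041, -0.1379), radius l
subtract pairs → two planes through P
linear system: -0.8459x+0.4283y = -0.0125−-0.2232z; -0.8343x+-0.4082y = -0.0153−-0.2444z
Cramer: x(z) = 0.0166-0.2786z;  y(z) = 0.0036-0.0292z
into |P−O₁|² = l²: 1.0785z² + 0.1887z + -0.1698 = 0;  Δ = 0.7681;  z = -0.4938 or 0.3188 → z<0 root = -0.4938
x = 0.1542, y = 0.0180

(0.1542, 0.0180, -0.4938)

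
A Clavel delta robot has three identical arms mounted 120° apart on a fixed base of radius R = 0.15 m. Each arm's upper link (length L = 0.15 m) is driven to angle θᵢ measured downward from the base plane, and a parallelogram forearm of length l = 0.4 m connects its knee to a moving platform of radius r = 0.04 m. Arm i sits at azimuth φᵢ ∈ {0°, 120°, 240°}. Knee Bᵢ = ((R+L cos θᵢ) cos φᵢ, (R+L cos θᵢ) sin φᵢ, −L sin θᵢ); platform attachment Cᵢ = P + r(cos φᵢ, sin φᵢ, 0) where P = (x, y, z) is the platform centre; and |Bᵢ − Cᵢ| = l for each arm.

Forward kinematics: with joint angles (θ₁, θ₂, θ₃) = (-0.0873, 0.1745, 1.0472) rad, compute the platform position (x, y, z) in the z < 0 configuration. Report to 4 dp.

(0.1040, 0.1215, -0.3349)

φ1=0.0°: virtual centre (0.2594, 0.0000, 0.0131), radius l
centre 2 = (0.2577·cos120.0°, 0.2577·sin120.0°, -0.0260) = (-0.1289, 0.2232, -0.0260)
centre 3 = (0.1850·cos240.0°, 0.1850·sin240.0°, -0.1299) = (-0.0925, -0.1602, -0.1299)
subtract pairs → two planes through P
plane₁₂: -0.7766x+0.4464y+-0.0782z = -0.0004
det = 0.5630;  x = 0.0132+-0.2712z,  y = 0.0221+-0.2966z
quadratic in z: (1.1616)z²+(0.0943)z+(-0.0987)=0, √Δ=0.6838 → z ∈ {-0.3349, 0.2537}; z = -0.3349 (taking z<0)
x = 0.1040, y = 0.1215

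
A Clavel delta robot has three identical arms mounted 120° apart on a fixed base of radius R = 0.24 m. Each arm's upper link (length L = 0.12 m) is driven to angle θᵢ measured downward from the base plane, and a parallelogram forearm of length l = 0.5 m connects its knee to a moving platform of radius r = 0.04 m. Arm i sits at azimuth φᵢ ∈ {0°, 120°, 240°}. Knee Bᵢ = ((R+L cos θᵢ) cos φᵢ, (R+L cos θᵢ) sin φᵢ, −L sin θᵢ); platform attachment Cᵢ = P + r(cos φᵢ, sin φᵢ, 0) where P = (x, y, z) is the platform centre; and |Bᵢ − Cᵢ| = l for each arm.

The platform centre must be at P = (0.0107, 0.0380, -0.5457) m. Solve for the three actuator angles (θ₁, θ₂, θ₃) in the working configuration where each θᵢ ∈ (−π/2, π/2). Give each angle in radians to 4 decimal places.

θ₁ = 1.1342, θ₂ = 1.0471, θ₃ = 1.3963

φ1=0.0° → target in arm frame (0.0107, 0.0380)
  e−x'=0.1893;  (l²−L²−(e−x')²−y'²−z²)/2L = -0.4144
  √(A²+B²)=0.5776;  θ1 = -1.2369+2.3710 ≈ 1.1342
arm 2 (φ=120.0°): x'=0.0276, y'=-0.0283
  A cos θ + B sin θ = C:  0.1724·cos θ + -0.5457·sin θ = -0.3863
  θ2 = atan2(B,A) + arccos(C/0.5723) = 1.0471
φ3=240.0° → target in arm frame (-0.0383, -0.0097)
  A cos θ + B sin θ = C:  0.2383·cos θ + -0.5457·sin θ = -0.4960
  γ=atan2(-0.5457,0.2383)=-1.1591;  ψ=arccos(-0.8331)=2.5554;  θ3=γ+ψ≈1.3963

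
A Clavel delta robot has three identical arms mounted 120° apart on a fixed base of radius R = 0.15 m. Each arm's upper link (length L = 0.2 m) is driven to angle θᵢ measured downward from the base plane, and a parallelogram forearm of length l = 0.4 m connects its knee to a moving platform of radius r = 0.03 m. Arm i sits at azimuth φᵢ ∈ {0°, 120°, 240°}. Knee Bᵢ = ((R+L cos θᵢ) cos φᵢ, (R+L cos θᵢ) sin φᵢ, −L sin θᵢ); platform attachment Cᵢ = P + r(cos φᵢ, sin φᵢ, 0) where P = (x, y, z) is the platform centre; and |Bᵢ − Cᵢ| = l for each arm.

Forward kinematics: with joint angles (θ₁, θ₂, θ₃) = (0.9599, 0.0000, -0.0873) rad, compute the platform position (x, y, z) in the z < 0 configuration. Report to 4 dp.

(-0.1481, -0.0087, -0.2795)

φ1=0.0°: virtual centre (0.2347, 0.0000, -0.1638), radius l
arm 2 at φ=120.0°: ρ2 = 0.3200;  O2 = (-0.1600, 0.2771, 0.0000)
O3 = (0.3192·cos240.0°, 0.3192·sin240.0°, 0.0174) = (-0.1596, -0.2765, 0.0174)
|O₂|²−|O₁|² = 0.0205;  |O₃|²−|O₁|² = 0.0203
[-0.7894 0.5543 0.3277]·P = 0.0205;  [-0.7887 -0.5529 0.3625]·P = 0.0203
det = 0.8736;  x = -0.0258+0.4374z,  y = 0.0001+0.0318z
quadratic in z: (1.1923)z²+(0.0998)z+(-0.0653)=0, √Δ=0.5668 → z ∈ {-0.2795, 0.1959}; z = -0.2795 (taking z<0)
x = -0.1481, y = -0.0087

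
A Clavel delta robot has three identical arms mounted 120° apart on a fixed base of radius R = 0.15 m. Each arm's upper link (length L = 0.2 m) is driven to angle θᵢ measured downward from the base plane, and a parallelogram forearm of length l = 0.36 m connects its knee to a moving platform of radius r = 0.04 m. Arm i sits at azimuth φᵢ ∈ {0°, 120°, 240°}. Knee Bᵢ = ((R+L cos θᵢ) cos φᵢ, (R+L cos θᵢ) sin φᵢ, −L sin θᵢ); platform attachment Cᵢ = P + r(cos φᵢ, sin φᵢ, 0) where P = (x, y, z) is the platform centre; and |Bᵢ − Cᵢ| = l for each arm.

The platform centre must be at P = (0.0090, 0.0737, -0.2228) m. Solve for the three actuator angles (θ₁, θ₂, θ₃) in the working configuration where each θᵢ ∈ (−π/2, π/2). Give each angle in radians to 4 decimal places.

arm 1 (φ=0.0°): x'=0.0090, y'=0.0737
  e−x'=0.1010;  (l²−L²−(e−x')²−y'²−z²)/2L = 0.0608
  √(A²+B²)=0.2446;  θ1 = -1.1452+1.3195 ≈ 0.1744
φ2=120.0° → target in arm frame (0.0593, -0.0446)
  e−x'=0.0507;  (l²−L²−(e−x')²−y'²−z²)/2L = 0.0885
  √(A²+B²)=0.2285;  θ2 = -1.3472+1.1731 ≈ -0.1741
arm 3 (φ=240.0°): x'=-0.0683, y'=-0.0291
  e−x'=0.1783;  (l²−L²−(e−x')²−y'²−z²)/2L = 0.0183
  θ3 = atan2(B,A) + arccos(C/0.2854) = 0.6108

θ₁ = 0.1744, θ₂ = -0.1741, θ₃ = 0.6108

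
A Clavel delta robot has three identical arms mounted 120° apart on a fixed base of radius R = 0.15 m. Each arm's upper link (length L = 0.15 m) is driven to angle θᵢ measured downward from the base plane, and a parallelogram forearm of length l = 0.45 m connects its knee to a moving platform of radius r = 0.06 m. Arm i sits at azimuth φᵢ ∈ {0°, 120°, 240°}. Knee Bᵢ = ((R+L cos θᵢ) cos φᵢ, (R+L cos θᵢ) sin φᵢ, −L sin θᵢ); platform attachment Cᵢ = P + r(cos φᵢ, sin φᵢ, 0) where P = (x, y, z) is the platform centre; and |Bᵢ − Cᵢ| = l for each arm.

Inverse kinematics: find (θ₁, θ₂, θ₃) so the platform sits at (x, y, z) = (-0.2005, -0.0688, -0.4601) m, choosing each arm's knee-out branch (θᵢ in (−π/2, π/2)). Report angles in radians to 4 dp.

θ₁ = 1.3964, θ₂ = 0.6983, θ₃ = 0.2618

arm 1 (φ=0.0°): x'=-0.2005, y'=-0.0688
  e−x'=0.2905;  (l²−L²−(e−x')²−y'²−z²)/2L = -0.4027
  θ1 = atan2(B,A) + arccos(C/0.5441) = 1.3964
φ2=120.0° → target in arm frame (0.0407, 0.2080)
  e−x'=0.0493;  (l²−L²−(e−x')²−y'²−z²)/2L = -0.2580
  γ=atan2(-0.4601,0.0493)=-1.4640;  ψ=arccos(-0.5576)=2.1623;  θ2=γ+ψ≈0.6983
rotate P by −φ3: (0.1598, -0.1392, -0.4601)
  e−x'=-0.0698;  (l²−L²−(e−x')²−y'²−z²)/2L = -0.1865
  √(A²+B²)=0.4654;  θ3 = -1.7214+1.9832 ≈ 0.2618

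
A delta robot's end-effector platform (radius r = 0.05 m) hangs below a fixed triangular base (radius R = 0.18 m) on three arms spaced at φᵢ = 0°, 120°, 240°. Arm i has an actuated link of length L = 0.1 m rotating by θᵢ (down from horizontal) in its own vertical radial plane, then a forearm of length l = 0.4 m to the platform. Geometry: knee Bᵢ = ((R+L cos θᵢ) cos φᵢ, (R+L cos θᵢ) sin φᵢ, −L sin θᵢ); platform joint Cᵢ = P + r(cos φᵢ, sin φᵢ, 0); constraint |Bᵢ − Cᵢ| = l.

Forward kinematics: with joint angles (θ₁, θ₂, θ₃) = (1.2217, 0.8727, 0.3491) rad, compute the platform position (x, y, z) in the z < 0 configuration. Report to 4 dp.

(-0.0776, -0.0552, -0.4078)

centre 1 = (0.1642·cos0.0°, 0.1642·sin0.0°, -0.0940) = (0.1642, 0.0000, -0.0940)
arm 2 at φ=120.0°: ρ2 = 0.1943;  centre 2 = (-0.0971, 0.1682, -0.0766)
arm 3 at φ=240.0°: ρ3 = 0.2240;  centre 3 = (-0.1120, -0.1940, -0.0342)
subtract pairs → two planes through P
[-0.5227 0.3365 0.0347]·P = 0.0078;  [-0.5524 -0.3879 0.1195]·P = 0.0155
Cramer: x(z) = -0.0213+0.1381z;  y(z) = -0.0098+0.1114z
quadratic in z: (1.0315)z²+(0.1345)z+(-0.1167)=0, √Δ=0.7068 → z ∈ {-0.4078, 0.2774}; z = -0.4078 (taking z<0)
x = -0.0776, y = -0.0552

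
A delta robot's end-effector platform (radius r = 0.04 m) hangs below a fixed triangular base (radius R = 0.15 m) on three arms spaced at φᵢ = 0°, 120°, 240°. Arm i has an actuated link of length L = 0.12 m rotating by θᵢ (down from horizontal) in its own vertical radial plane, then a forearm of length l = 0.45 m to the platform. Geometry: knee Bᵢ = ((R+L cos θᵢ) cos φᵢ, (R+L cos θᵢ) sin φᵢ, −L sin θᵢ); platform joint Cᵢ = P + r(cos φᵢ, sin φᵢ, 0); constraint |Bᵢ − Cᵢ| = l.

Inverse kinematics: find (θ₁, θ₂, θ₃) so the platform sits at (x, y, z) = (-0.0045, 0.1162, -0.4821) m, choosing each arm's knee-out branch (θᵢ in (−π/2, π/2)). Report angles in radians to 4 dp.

θ₁ = 0.8723, θ₂ = 0.4359, θ₃ = 1.2213

rotate P by −φ1: (-0.0045, 0.1162, -0.4821)
  A=0.1145, B=-0.4821, C=(l²−L²−A²−y'²−z²)/(2L)=-0.2956
  √(A²+B²)=0.4955;  θ1 = -1.3376+2.2099 ≈ 0.8723
rotate P by −φ2: (0.1029, -0.0542, -0.4821)
  A cos θ + B sin θ = C:  0.0071·cos θ + -0.4821·sin θ = -0.1971
  √(A²+B²)=0.4822;  θ2 = -1.5560+1.9920 ≈ 0.4359
rotate P by −φ3: (-0.0984, -0.0620, -0.4821)
  A cos θ + B sin θ = C:  0.2084·cos θ + -0.4821·sin θ = -0.3816
  √(A²+B²)=0.5252;  θ3 = -1.1628+2.3841 ≈ 1.2213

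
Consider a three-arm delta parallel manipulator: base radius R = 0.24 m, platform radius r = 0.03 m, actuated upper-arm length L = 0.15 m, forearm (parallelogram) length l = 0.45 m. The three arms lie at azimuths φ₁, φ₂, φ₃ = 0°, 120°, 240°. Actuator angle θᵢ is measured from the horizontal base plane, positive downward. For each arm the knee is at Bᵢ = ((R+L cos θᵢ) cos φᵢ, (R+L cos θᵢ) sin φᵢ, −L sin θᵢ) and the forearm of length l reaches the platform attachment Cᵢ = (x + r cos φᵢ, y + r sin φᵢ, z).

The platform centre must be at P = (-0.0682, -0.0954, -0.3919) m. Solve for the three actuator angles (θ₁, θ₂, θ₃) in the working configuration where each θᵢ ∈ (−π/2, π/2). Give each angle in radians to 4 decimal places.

θ₁ = 1.0471, θ₂ = 0.9599, θ₃ = 0.0877

arm 1 (φ=0.0°): x'=-0.0682, y'=-0.0954
  A=0.2782, B=-0.3919, C=(l²−L²−A²−y'²−z²)/(2L)=-0.2003
  γ=atan2(-0.3919,0.2782)=-0.9535;  ψ=arccos(-0.4167)=2.0006;  θ1=γ+ψ≈1.0471
arm 2 (φ=120.0°): x'=-0.0485, y'=0.1068
  A cos θ + B sin θ = C:  0.2585·cos θ + -0.3919·sin θ = -0.1727
  γ=atan2(-0.3919,0.2585)=-0.9877;  ψ=arccos(-0.3679)=1.9475;  θ2=γ+ψ≈0.9599
arm 3 (φ=240.0°): x'=0.1167, y'=-0.0114
  A cos θ + B sin θ = C:  0.0933·cos θ + -0.3919·sin θ = 0.0586
  θ3 = atan2(B,A) + arccos(C/0.4028) = 0.0877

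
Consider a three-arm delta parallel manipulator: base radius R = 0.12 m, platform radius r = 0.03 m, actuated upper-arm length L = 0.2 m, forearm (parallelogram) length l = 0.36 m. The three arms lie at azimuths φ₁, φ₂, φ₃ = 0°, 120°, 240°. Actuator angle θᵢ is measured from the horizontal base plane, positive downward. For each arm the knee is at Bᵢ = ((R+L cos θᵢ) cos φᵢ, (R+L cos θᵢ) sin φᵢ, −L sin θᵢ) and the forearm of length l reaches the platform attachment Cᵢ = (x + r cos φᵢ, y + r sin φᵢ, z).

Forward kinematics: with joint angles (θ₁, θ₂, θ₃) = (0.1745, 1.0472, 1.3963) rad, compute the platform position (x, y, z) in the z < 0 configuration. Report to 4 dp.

φ1=0.0°: virtual centre (0.2870, 0.0000, -0.0347), radius l
O2 = (0.1900·cos120.0°, 0.1900·sin120.0°, -0.1732) = (-0.0950, 0.1645, -0.1732)
arm 3 at φ=240.0°: (R−r)+L cos θ3 = 0.1247;  O3 = (-0.0624, -0.1080, -0.1970)
subtract pairs → two planes through P
plane₁₂: -0.7639x+0.3291y+-0.2770z = -0.0175
det = 0.3949;  x = 0.0339+-0.4219z,  y = 0.0256+-0.1377z
sphere 1 gives Az²+Bz+C=0 with A=1.1969, B=0.2759, C=-0.0637;  B²−4AC=0.3811;  roots -0.3731, 0.1426;  negative root z = -0.3731
x = 0.1913, y = 0.0770

(0.1913, 0.0770, -0.3731)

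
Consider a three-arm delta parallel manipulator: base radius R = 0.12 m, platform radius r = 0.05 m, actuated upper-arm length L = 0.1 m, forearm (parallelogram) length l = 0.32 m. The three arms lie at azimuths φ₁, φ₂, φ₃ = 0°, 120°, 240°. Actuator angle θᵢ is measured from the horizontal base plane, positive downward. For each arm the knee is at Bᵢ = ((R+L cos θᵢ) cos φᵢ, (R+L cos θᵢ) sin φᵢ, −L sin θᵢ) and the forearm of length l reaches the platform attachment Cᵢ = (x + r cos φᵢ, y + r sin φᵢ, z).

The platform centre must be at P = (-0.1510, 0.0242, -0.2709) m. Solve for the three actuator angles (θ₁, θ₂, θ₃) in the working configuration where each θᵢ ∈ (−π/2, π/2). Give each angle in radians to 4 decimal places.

rotate P by −φ1: (-0.1510, 0.0242, -0.2709)
  A cos θ + B sin θ = C:  0.2210·cos θ + -0.2709·sin θ = -0.1521
  √(A²+B²)=0.3496;  θ1 = -0.8865+2.0208 ≈ 1.1343
rotate P by −φ2: (0.0965, 0.1187, -0.2709)
  A cos θ + B sin θ = C:  -0.0265·cos θ + -0.2709·sin θ = 0.0212
  √(A²+B²)=0.2722;  θ2 = -1.6682+1.4930 ≈ -0.1752
φ3=240.0° → target in arm frame (0.0545, -0.1429)
  A=0.0155, B=-0.2709, C=(l²−L²−A²−y'²−z²)/(2L)=-0.0082
  γ=atan2(-0.2709,0.0155)=-1.5138;  ψ=arccos(-0.0302)=1.6010;  θ3=γ+ψ≈0.0872

θ₁ = 1.1343, θ₂ = -0.1752, θ₃ = 0.0872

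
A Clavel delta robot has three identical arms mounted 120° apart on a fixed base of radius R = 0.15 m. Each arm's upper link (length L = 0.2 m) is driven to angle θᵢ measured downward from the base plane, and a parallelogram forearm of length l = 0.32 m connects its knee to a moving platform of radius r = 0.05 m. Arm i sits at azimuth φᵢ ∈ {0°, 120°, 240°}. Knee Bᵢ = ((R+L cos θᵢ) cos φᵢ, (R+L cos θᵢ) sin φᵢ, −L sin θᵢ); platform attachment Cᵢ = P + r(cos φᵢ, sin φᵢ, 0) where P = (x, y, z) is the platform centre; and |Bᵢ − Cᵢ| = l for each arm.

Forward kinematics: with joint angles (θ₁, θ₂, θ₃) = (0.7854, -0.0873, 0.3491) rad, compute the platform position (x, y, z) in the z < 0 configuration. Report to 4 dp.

φ1=0.0°: virtual centre (0.2414, 0.0000, -0.1414), radius l
φ2=120.0°: virtual centre (-0.1496, 0.2591, 0.0174), radius l
arm 3 at φ=240.0°: e+L cos θ3 = 0.2879;  S3 = (-0.1440, -0.2494, -0.0684)
|S₂|²−|S₁|² = 0.0116;  |S₃|²−|S₁|² = 0.0093
linear system: -0.7821x+0.5183y = 0.0116−0.3177z; -0.7708x+-0.4987y = 0.0093−0.1460z
det = 0.7895;  x = -0.0134+0.2966z,  y = 0.0021+-0.1655z
sphere 1 gives Az²+Bz+C=0 with A=1.1153, B=0.1310, C=-0.0175;  B²−4AC=0.0950;  roots -0.1969, 0.0795;  negative root z = -0.1969
x = -0.0718, y = 0.0347

(-0.0718, 0.0347, -0.1969)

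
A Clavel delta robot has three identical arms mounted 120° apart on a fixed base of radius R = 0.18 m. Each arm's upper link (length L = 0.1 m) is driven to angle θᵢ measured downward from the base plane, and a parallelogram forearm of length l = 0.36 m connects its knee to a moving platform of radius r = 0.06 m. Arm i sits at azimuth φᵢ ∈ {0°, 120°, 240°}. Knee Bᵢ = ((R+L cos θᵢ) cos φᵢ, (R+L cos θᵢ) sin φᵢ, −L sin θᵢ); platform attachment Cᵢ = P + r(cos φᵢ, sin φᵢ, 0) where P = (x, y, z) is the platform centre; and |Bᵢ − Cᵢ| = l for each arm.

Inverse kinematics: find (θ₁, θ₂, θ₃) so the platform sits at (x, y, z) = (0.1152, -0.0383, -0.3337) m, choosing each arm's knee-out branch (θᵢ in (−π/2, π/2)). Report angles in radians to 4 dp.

θ₁ = -0.0870, θ₂ = 1.1346, θ₃ = 0.7853

rotate P by −φ1: (0.1152, -0.0383, -0.3337)
  e−x'=0.0048;  (l²−L²−(e−x')²−y'²−z²)/2L = 0.0338
  θ1 = atan2(B,A) + arccos(C/0.3337) = -0.0870
φ2=120.0° → target in arm frame (-0.0908, -0.0806)
  A=0.2108, B=-0.3337, C=(l²−L²−A²−y'²−z²)/(2L)=-0.2134
  √(A²+B²)=0.3947;  θ2 = -1.0075+2.1420 ≈ 1.1346
arm 3 (φ=240.0°): x'=-0.0244, y'=0.1189
  A cos θ + B sin θ = C:  0.1444·cos θ + -0.3337·sin θ = -0.1338
  θ3 = atan2(B,A) + arccos(C/0.3636) = 0.7853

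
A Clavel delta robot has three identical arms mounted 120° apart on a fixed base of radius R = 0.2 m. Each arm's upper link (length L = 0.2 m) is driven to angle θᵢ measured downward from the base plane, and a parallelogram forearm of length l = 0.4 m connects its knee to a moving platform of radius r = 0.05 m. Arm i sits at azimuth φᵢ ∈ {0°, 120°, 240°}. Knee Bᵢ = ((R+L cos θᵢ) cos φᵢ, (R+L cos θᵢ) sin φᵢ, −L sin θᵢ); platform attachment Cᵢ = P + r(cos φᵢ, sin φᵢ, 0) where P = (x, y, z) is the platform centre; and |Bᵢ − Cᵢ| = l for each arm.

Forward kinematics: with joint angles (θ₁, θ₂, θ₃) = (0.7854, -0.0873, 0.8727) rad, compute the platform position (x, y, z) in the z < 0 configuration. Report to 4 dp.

(-0.0511, 0.1145, -0.3134)

arm 1 at φ=0.0°: e+L cos θ1 = 0.2914;  S1 = (0.2914, 0.0000, -0.1414)
arm 2 at φ=120.0°: e+L cos θ2 = 0.3492;  S2 = (-0.1746, 0.3024, 0.0174)
arm 3 at φ=240.0°: e+L cos θ3 = 0.2786;  S3 = (-0.1393, -0.2412, -0.1532)
|S₂|²−|S₁|² = 0.0173;  |S₃|²−|S₁|² = -0.0039
[-0.9321 0.6049 0.3177]·P = 0.0173;  [-0.8614 -0.4825 -0.0236]·P = -0.0039
Cramer: x(z) = -0.0062+0.1432z;  y(z) = 0.0191-0.3046z
quadratic in z: (1.1133)z²+(0.1860)z+(-0.0510)=0, √Δ=0.5118 → z ∈ {-0.3134, 0.1463}; z = -0.3134 (taking z<0)
x = -0.0511, y = 0.1145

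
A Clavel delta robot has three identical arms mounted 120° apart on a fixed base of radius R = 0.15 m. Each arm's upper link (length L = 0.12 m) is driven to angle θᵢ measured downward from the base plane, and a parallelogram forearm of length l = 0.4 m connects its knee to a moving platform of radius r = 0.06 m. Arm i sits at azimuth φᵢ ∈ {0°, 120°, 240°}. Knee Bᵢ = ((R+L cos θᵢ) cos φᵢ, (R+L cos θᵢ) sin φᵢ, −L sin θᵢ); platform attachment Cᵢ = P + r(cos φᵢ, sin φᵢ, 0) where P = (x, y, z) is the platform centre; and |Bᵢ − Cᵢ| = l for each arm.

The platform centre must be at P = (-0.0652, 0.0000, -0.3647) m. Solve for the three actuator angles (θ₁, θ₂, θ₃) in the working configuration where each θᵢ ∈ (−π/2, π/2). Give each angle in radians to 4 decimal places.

θ₁ = 0.5235, θ₂ = 0.0871, θ₃ = 0.0871

φ1=0.0° → target in arm frame (-0.0652, 0.0000)
  A=0.1552, B=-0.3647, C=(l²−L²−A²−y'²−z²)/(2L)=-0.0479
  γ=atan2(-0.3647,0.1552)=-1.1685;  ψ=arccos(-0.1208)=1.6919;  θ1=γ+ψ≈0.5235
rotate P by −φ2: (0.0326, 0.0565, -0.3647)
  e−x'=0.0574;  (l²−L²−(e−x')²−y'²−z²)/2L = 0.0255
  θ2 = atan2(B,A) + arccos(C/0.3692) = 0.0871
rotate P by −φ3: (0.0326, -0.0565, -0.3647)
  A=0.0574, B=-0.3647, C=(l²−L²−A²−y'²−z²)/(2L)=0.0255
  √(A²+B²)=0.3692;  θ3 = -1.4147+1.5018 ≈ 0.0871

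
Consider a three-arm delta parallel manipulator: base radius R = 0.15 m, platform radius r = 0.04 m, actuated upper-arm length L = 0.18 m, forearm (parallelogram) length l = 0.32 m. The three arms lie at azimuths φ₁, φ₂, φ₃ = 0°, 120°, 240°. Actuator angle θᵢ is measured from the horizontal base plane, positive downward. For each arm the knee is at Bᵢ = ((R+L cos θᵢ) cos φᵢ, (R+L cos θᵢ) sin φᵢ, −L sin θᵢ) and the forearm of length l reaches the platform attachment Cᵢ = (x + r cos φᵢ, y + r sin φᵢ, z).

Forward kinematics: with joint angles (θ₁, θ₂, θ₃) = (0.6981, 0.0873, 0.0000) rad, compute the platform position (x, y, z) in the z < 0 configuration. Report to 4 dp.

arm 1 at φ=0.0°: (R−r)+L cos θ1 = 0.2479;  centre 1 = (0.2479, 0.0000, -0.1157)
φ2=120.0°: virtual centre (-0.1447, 0.2506, -0.0157), radius l
centre 3 = (0.2900·cos240.0°, 0.2900·sin240.0°, 0.0000) = (-0.1450, -0.2511, 0.0000)
eliminate P² terms by subtracting sphere 1 from 2 and 3
linear system: -0.7851x+0.5011y = 0.0091−0.2000z; -0.7858x+-0.5023y = 0.0093−0.2314z
det = 0.7881;  x = -0.0117+0.2746z,  y = -0.0001+0.0311z
quadratic in z: (1.0764)z²+(0.0888)z+(-0.0216)=0, √Δ=0.3178 → z ∈ {-0.1889, 0.1064}; z = -0.1889 (taking z<0)
x = -0.0636, y = -0.0060

(-0.0636, -0.0060, -0.1889)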